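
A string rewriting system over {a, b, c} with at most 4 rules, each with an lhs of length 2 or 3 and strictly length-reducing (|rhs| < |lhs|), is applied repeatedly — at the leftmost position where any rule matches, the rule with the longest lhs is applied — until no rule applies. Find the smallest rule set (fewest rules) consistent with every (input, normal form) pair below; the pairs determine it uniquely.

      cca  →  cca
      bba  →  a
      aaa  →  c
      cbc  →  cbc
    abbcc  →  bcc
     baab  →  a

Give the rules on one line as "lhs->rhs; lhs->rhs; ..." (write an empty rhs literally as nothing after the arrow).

  | cca
  | bba => ba => a
  | aaa => c
  | cbc

aaa->c; ab->; ba->a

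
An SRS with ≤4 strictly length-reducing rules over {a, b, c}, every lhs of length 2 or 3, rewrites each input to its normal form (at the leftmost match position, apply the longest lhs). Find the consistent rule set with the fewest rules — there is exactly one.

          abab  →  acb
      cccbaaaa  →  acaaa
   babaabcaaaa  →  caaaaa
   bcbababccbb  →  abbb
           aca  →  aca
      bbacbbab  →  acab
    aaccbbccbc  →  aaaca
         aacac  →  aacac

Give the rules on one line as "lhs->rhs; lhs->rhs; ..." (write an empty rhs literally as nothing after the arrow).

  | abab => acb
  | cccbaaaa => bcbaaaa => abaaaa => acaaa
  | babaabcaaaa => cbaabcaaaa => ccabcaaaa => babcaaaa => cbcaaaa => caaaaa
  | bcbababccbb => abababccbb => acbabccbb => accbccbb => abbccbb => abacbb => accbb => abbb

ba->c; bc->a; cc->b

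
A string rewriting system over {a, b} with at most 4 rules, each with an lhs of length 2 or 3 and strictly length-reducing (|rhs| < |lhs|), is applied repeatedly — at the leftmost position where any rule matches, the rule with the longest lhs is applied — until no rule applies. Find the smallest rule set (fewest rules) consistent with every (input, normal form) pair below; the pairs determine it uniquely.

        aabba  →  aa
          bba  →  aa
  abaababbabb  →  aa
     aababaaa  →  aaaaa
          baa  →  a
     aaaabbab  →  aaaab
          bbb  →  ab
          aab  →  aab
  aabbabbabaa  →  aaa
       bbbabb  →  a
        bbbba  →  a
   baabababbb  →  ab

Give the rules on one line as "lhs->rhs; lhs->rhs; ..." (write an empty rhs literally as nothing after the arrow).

  | aabba => aa
  | bba => aa
  | abaababbabb => aababbabb => aabababb => aabaabb => aaabb => aa
  | aababaaa => aabaaaa => aaaaa

abb->; ba->; bab->ba; bb->a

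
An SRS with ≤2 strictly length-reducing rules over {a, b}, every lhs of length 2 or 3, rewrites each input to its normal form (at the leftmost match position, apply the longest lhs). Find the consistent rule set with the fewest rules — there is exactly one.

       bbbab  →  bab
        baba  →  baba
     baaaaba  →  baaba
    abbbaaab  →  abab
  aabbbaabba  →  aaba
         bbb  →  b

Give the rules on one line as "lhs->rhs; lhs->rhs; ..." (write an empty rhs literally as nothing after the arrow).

  | bbbab => bab
  | baba
  | baaaaba => baaba
  | abbbaaab => abaaab => abab

aaa->a; bb->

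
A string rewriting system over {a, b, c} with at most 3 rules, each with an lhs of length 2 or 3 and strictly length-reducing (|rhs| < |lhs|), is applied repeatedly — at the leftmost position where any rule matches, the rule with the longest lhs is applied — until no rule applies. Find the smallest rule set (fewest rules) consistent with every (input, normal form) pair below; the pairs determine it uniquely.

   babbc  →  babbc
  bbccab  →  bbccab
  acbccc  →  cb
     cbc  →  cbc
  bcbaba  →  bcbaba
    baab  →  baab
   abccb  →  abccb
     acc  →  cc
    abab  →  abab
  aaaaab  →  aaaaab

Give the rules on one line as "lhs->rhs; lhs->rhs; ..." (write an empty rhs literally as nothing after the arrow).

ac->c; ccc->

  | babbc
  | bbccab
  | acbccc => cbccc => cb
  | cbc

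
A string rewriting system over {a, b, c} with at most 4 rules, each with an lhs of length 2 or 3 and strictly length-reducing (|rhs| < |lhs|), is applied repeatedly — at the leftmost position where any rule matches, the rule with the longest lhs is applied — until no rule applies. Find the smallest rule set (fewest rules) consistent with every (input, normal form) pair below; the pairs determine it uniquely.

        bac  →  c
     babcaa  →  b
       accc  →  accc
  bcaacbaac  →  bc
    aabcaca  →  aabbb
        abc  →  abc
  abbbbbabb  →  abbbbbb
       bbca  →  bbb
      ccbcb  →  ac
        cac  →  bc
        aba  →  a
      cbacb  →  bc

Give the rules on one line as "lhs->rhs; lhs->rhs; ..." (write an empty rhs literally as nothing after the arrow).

  | bac => c
  | babcaa => bcaa => bba => b
  | accc
  | bcaacbaac => bbacbaac => bcbaac => bcaac => bbac => bc

ba->; ca->b; cb->c; ccb->a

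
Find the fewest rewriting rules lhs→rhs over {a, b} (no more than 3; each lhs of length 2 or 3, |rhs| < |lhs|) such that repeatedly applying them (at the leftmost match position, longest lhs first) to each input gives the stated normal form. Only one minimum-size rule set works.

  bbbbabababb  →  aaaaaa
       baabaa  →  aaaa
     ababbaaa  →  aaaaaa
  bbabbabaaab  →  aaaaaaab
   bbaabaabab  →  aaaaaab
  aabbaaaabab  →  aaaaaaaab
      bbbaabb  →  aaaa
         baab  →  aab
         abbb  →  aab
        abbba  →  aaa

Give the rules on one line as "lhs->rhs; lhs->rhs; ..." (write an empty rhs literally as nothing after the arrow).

ba->a; bb->a

  | bbbbabababb => abbabababb => aaabababb => aaaababb => aaaaabb => aaaaaa
  | baabaa => aabaa => aaaa
  | ababbaaa => aabbaaa => aaaaaa
  | bbabbabaaab => aabbabaaab => aaaabaaab => aaaaaaab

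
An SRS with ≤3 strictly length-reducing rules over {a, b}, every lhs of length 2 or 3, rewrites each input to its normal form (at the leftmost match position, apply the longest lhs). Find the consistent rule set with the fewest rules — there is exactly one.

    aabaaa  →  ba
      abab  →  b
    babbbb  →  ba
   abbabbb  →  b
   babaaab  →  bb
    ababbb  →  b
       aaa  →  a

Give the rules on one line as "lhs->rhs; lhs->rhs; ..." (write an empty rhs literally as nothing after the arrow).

  | aabaaa => baaa => ba
  | abab => aab => b
  | babbbb => babbb => babb => bab => ba
  | abbabbb => ababbb => aabbb => bbb => b

aa->; ab->a; bbb->b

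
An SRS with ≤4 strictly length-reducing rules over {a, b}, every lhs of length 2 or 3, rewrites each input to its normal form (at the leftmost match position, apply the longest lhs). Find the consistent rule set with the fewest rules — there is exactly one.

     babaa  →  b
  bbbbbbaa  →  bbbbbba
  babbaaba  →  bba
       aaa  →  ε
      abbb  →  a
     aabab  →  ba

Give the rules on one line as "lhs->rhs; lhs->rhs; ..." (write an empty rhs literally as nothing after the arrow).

  | babaa => baaa => b
  | bbbbbbaa => bbbbbba
  | babbaaba => babaaba => baaaba => bba
  | aaa => ε

aa->a; aaa->; aab->b; ab->a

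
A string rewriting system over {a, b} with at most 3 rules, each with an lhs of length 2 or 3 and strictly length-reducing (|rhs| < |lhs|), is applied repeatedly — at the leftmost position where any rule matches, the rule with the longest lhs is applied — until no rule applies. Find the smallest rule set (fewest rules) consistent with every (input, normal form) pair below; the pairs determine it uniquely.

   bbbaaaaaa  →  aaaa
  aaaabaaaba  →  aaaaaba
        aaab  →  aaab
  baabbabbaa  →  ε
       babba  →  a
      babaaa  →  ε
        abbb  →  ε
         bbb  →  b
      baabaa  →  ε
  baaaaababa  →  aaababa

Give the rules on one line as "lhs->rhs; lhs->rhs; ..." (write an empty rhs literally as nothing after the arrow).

abb->b; baa->; bb->

  | bbbaaaaaa => baaaaaa => aaaa
  | aaaabaaaba => aaaaaba
  | aaab
  | baabbabbaa => bbabbaa => abbaa => baa => ε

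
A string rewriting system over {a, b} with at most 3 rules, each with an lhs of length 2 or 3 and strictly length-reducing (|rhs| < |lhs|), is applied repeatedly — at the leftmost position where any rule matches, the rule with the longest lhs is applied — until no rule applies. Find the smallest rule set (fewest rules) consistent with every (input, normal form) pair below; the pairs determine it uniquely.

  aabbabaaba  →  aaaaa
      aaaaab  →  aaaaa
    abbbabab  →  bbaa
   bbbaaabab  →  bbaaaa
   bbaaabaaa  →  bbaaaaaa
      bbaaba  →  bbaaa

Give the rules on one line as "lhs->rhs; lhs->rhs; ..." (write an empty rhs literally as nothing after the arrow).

ab->a; abb->b; bbb->bb

  | aabbabaaba => ababaaba => aabaaba => aaaaba => aaaaa
  | aaaaab => aaaaa
  | abbbabab => bbabab => bbaab => bbaa
  | bbbaaabab => bbaaabab => bbaaaab => bbaaaa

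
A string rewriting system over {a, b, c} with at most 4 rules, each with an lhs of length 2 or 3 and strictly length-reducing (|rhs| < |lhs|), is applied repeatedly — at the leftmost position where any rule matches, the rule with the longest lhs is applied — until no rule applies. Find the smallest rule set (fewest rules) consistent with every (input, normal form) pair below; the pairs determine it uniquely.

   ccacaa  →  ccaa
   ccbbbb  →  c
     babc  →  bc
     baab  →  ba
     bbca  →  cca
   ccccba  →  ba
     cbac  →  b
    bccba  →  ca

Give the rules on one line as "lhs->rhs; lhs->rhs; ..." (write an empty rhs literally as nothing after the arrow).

ab->; ac->; bb->c; cb->b

  | ccacaa => ccaa
  | ccbbbb => cbbbb => bbbb => cbb => bb => c
  | babc => bc
  | baab => ba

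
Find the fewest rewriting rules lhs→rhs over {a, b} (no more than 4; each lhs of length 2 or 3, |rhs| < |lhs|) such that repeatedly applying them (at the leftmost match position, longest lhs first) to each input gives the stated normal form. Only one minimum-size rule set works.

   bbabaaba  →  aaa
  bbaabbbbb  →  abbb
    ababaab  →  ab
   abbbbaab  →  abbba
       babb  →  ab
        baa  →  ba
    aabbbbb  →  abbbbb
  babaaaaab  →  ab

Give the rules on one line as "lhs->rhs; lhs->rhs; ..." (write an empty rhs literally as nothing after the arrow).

aab->ab; baa->ba; bab->aa

  | bbabaaba => baaaaba => baaaba => baaba => baba => aaa
  | bbaabbbbb => bbabbbbb => baabbbb => babbbb => aabbb => abbb
  | ababaab => aaaaab => aaaab => aaab => aab => ab
  | abbbbaab => abbbbab => abbbaa => abbba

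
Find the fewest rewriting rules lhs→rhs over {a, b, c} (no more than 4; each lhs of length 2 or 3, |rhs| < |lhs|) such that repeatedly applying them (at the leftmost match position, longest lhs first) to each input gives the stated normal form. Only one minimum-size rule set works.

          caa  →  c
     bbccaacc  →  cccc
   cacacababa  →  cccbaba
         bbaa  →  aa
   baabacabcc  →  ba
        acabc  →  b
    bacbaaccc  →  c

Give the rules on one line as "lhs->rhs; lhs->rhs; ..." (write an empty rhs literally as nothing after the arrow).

abc->b; ac->; bb->; ca->c

  | caa => ca => c
  | bbccaacc => ccaacc => ccacc => cccc
  | cacacababa => ccacababa => cccababa => cccbaba
  | bbaa => aa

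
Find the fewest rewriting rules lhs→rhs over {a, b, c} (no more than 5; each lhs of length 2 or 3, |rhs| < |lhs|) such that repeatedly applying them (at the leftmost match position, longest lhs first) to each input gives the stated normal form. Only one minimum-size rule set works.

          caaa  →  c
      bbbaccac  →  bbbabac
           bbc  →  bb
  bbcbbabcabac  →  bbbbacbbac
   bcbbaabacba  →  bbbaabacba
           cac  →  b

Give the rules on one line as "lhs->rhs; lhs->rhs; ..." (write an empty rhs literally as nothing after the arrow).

  | caaa => caa => ca => c
  | bbbaccac => bbbabac
  | bbc => bb
  | bbcbbabcabac => bbbbabcabac => bbbbacbbac

bc->b; bca->cb; ca->c; cc->b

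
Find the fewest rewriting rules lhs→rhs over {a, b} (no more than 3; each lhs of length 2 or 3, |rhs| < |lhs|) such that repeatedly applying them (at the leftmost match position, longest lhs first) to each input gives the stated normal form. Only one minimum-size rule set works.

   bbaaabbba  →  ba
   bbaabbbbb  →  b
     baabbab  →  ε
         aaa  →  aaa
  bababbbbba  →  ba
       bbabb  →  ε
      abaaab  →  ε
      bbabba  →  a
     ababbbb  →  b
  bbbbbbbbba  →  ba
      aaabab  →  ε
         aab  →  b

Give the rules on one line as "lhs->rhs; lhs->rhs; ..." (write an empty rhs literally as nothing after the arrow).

ab->b; bb->

  | bbaaabbba => aaabbba => aabbba => abbba => bbba => ba
  | bbaabbbbb => aabbbbb => abbbbb => bbbbb => bbb => b
  | baabbab => babbab => bbbab => bab => bb => ε
  | aaa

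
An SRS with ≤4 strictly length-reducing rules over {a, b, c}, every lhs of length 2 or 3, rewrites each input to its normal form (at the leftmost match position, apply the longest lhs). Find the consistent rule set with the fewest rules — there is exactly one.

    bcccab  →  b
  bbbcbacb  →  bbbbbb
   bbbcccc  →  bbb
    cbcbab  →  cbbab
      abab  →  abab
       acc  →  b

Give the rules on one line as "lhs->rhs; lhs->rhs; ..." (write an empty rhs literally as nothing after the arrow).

  | bcccab => bccab => bcab => b
  | bbbcbacb => bbbbacb => bbbbbb
  | bbbcccc => bbbccc => bbbcc => bbbc => bbb
  | cbcbab => cbbab

ac->b; bc->b; bca->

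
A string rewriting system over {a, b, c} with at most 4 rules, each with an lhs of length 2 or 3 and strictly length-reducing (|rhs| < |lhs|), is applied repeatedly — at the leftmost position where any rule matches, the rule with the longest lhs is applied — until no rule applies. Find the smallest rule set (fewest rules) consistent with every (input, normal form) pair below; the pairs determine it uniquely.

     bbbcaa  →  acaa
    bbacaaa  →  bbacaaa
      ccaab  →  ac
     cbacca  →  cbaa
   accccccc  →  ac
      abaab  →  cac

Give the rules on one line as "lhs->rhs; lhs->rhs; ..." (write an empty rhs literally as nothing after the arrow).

  | bbbcaa => acaa
  | bbacaaa
  | ccaab => aab => ac
  | cbacca => cbaa

ab->c; bbb->a; cc->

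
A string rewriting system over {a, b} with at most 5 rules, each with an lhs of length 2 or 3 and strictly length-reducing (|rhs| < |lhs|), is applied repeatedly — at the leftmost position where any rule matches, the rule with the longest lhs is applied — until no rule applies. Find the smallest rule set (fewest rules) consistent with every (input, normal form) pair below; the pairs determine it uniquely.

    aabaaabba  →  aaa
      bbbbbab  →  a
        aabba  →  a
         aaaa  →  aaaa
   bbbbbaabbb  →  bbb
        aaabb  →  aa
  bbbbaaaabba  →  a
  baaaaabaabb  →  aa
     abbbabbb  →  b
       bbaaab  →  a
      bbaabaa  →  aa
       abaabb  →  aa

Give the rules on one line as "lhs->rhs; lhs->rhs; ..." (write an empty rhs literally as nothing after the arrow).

aab->b; ab->a; abb->aa; ba->a

  | aabaaabba => baaabba => aaabba => abba => aaa
  | bbbbbab => bbbbab => bbbab => bbab => bab => ab => a
  | aabba => bba => ba => a
  | aaaa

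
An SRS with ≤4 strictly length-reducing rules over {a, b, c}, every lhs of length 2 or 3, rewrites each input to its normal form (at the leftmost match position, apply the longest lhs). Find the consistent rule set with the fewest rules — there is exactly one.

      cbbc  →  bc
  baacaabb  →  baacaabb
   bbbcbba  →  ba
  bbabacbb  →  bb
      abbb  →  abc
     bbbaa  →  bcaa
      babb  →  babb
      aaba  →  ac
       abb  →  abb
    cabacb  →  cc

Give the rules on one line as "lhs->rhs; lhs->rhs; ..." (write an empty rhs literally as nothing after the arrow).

aba->c; bbb->bc; cb->

  | cbbc => bc
  | baacaabb
  | bbbcbba => bccbba => bcba => ba
  | bbabacbb => bbccbb => bbcb => bb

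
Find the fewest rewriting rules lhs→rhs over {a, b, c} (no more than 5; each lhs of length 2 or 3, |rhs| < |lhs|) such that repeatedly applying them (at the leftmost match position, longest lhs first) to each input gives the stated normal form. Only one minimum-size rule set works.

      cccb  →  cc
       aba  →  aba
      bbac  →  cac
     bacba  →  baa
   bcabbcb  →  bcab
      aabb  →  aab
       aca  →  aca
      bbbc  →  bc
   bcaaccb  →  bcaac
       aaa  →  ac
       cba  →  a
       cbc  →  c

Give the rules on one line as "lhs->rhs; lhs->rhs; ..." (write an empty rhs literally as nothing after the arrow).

  | cccb => cc
  | aba
  | bbac => cac
  | bacba => baa

aaa->ac; bb->b; bba->ca; cb->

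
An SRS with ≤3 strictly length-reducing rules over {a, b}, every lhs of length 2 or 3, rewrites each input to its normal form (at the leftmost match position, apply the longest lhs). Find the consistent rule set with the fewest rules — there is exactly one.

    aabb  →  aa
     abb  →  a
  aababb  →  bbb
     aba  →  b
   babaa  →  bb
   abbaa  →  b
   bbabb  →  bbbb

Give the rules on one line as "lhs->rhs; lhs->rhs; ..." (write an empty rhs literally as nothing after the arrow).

ab->a; aba->ba; ba->b

  | aabb => aab => aa
  | abb => ab => a
  | aababb => ababb => babb => bbb
  | aba => ba => b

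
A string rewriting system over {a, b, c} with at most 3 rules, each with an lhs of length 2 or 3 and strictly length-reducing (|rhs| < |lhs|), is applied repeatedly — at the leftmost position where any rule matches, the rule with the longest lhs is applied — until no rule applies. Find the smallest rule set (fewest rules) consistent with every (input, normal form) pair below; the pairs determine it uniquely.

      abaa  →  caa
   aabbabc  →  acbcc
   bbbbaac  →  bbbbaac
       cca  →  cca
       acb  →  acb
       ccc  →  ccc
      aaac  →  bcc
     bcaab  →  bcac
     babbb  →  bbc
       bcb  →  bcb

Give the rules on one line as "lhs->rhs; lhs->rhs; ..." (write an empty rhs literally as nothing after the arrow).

aaa->bc; ab->c; cbb->bc

  | abaa => caa
  | aabbabc => acbabc => acbcc
  | bbbbaac
  | cca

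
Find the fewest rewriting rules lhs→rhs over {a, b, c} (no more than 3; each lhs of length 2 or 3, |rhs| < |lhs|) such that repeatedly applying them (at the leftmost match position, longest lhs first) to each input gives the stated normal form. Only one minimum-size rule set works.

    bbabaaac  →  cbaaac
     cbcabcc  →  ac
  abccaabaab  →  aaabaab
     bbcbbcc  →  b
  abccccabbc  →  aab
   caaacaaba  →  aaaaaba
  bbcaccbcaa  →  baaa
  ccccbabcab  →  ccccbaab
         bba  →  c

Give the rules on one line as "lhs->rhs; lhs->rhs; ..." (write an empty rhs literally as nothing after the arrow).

bba->c; bc->; ca->a

  | bbabaaac => cbaaac
  | cbcabcc => cabcc => abcc => ac
  | abccaabaab => acaabaab => aaabaab
  | bbcbbcc => bbbcc => bbc => b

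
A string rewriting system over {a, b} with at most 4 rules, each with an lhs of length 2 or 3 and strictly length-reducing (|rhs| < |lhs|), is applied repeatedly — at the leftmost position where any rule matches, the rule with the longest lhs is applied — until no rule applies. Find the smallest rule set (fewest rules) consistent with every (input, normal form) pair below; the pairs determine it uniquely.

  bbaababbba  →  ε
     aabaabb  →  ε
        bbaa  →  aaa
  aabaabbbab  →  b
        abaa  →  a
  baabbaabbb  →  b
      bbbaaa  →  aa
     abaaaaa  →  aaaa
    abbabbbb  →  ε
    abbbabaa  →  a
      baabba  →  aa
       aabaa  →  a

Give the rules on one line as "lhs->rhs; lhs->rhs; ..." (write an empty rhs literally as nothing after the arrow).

  | bbaababbba => aaababbba => aababbba => ababbba => babbba => bbba => ba => ε
  | aabaabb => abaabb => baabb => abb => bb => ε
  | bbaa => aaa
  | aabaabbbab => abaabbbab => baabbbab => abbbab => bbbab => bab => b

ab->b; ba->; bb->; bba->aa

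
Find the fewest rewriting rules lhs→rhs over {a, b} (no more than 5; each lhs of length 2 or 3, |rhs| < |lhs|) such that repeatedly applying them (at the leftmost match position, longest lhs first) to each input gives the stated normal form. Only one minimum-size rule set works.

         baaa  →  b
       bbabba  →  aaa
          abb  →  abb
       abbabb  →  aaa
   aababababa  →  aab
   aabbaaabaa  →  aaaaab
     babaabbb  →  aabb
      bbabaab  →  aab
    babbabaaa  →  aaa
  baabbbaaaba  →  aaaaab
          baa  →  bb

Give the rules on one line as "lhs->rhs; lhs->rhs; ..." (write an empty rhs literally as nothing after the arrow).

aba->ab; ba->; baa->bb; bbb->aa

  | baaa => bba => b
  | bbabba => bbba => aaa
  | abb
  | abbabb => abbb => aaa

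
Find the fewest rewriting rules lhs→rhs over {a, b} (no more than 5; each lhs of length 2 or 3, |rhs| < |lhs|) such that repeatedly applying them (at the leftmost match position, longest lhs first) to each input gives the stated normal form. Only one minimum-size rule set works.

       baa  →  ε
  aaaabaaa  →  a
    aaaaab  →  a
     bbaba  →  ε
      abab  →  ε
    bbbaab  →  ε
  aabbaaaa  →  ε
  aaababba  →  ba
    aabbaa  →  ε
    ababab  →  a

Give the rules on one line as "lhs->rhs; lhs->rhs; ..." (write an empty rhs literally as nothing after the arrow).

  | baa => aa => ε
  | aaaabaaa => aabaaa => aaa => a
  | aaaaab => aaab => ab => a
  | bbaba => bbaa => baa => aa => ε

aa->; aab->; ab->a; baa->aa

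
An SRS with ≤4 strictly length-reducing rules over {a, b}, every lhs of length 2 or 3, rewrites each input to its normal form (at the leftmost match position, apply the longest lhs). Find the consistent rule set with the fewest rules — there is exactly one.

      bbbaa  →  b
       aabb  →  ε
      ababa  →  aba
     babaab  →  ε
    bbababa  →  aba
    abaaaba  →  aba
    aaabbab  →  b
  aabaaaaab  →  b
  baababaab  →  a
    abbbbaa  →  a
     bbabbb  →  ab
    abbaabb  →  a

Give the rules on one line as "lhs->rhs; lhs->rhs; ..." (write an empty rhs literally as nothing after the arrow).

  | bbbaa => baa => b
  | aabb => bb => ε
  | ababa => aba
  | babaab => baab => bb => ε

aa->; bab->b; bb->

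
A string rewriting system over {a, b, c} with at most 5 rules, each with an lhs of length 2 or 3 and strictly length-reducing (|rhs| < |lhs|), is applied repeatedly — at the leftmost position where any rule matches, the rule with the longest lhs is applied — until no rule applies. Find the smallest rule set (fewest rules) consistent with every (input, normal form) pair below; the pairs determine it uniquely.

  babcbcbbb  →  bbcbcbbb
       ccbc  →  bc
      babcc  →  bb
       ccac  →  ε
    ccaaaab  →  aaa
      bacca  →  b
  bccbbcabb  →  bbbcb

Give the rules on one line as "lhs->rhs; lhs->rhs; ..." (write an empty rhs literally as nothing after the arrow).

  | babcbcbbb => bbcbcbbb
  | ccbc => bc
  | babcc => bbcc => bb
  | ccac => ac => ε

ab->; ac->; ba->b; cc->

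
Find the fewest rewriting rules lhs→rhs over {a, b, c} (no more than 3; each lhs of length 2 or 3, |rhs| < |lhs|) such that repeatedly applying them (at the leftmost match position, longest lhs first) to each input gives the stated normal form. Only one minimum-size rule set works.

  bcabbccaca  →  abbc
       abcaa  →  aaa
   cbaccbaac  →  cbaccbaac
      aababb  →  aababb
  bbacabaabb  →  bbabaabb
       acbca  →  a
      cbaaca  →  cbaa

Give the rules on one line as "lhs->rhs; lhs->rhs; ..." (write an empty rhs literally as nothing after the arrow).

bca->a; ca->

  | bcabbccaca => abbccaca => abbcca => abbc
  | abcaa => aaa
  | cbaccbaac
  | aababb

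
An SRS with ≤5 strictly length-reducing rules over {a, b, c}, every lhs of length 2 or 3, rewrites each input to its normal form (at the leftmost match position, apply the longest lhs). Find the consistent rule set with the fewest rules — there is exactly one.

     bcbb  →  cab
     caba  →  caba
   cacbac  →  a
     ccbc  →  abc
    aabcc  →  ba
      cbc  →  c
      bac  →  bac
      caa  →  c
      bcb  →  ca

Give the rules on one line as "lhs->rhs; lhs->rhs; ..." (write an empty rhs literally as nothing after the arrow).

  | bcbb => cab
  | caba
  | cacbac => caac => cc => a
  | ccbc => abc

aa->; bcb->ca; cb->; cc->a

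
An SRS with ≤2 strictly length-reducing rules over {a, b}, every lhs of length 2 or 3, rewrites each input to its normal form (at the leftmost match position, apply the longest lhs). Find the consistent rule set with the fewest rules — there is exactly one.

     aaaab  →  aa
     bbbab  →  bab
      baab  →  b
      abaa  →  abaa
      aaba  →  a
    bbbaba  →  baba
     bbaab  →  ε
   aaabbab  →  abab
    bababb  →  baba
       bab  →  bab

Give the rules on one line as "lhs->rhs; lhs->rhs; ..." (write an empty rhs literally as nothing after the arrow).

aab->; bb->

  | aaaab => aa
  | bbbab => bab
  | baab => b
  | abaa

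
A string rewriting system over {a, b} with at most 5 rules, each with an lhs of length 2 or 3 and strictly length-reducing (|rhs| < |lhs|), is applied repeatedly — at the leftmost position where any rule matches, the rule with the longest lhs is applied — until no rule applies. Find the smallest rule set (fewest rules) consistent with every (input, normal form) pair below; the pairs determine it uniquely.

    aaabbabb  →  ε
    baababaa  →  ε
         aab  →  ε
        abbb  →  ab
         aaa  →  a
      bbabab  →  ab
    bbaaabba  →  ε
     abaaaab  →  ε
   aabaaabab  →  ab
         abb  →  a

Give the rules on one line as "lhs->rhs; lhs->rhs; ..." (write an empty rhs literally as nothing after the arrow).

aa->; aab->aa; ba->; bb->

  | aaabbabb => abbabb => aabb => aab => aa => ε
  | baababaa => ababaa => abaa => aa => ε
  | aab => aa => ε
  | abbb => ab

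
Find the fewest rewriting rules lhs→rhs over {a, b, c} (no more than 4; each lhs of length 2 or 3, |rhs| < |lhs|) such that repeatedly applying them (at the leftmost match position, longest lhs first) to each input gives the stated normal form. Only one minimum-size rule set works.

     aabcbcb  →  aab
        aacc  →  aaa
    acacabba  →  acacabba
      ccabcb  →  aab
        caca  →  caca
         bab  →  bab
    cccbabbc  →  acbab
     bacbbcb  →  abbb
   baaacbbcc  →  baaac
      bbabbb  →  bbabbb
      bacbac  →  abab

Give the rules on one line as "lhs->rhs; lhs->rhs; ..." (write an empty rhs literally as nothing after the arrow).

bac->ab; bc->; cc->a

  | aabcbcb => aabcb => aab
  | aacc => aaa
  | acacabba
  | ccabcb => aabcb => aab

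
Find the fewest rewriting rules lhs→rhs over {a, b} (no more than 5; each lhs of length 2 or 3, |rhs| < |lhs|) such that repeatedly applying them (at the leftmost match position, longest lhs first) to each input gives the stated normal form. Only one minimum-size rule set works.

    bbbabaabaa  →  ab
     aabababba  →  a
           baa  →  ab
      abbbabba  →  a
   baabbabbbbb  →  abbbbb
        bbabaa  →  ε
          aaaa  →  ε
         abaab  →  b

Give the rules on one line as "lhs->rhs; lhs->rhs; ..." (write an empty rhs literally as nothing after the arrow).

  | bbbabaabaa => bbabaabaa => babaabaa => abaabaa => aabaa => baa => ab
  | aabababba => bababba => ababba => abba => aba => a
  | baa => ab
  | abbbabba => abbabba => ababba => abba => aba => a

aa->; aba->a; ba->a; baa->ab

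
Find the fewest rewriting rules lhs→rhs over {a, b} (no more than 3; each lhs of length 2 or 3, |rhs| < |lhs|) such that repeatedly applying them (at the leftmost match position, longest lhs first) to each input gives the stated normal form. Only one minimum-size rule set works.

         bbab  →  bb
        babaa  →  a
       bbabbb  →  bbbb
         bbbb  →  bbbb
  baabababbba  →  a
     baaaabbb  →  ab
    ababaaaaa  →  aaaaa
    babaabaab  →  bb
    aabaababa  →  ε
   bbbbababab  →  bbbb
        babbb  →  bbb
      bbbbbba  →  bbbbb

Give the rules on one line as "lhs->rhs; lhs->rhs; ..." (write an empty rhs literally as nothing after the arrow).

  | bbab => bb
  | babaa => baa => a
  | bbabbb => bbbb
  | bbbb

aab->bb; abb->ab; ba->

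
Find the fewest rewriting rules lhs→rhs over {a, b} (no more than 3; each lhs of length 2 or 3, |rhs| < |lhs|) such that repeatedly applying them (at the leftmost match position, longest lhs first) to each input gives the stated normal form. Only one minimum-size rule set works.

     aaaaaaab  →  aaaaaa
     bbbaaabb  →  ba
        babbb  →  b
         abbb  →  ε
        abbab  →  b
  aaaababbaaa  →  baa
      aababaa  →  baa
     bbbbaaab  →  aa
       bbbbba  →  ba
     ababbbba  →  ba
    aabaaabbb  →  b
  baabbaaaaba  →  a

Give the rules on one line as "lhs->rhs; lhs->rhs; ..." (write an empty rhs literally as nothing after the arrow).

  | aaaaaaab => aaaaaa
  | bbbaaabb => baaabb => baab => ba
  | babbb => bbb => b
  | abbb => bb => ε

ab->; aba->b; bb->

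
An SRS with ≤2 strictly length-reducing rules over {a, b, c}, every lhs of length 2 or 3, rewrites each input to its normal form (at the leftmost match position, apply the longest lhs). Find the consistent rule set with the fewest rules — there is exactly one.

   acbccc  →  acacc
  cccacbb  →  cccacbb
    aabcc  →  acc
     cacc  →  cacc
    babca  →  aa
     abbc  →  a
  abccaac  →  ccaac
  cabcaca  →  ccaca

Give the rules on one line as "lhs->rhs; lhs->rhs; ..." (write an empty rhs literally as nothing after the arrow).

ab->; bc->a

  | acbccc => acacc
  | cccacbb
  | aabcc => acc
  | cacc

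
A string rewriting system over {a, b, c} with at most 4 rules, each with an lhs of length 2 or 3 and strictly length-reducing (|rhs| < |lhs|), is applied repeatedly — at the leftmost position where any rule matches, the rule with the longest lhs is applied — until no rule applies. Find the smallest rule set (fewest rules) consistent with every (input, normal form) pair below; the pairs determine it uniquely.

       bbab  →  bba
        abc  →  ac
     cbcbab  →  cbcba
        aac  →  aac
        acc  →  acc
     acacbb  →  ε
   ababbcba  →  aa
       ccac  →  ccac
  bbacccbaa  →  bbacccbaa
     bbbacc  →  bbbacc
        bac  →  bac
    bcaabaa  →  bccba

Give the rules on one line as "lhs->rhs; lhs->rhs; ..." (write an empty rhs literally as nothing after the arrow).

aaa->cb; ab->a; acb->

  | bbab => bba
  | abc => ac
  | cbcbab => cbcba
  | aac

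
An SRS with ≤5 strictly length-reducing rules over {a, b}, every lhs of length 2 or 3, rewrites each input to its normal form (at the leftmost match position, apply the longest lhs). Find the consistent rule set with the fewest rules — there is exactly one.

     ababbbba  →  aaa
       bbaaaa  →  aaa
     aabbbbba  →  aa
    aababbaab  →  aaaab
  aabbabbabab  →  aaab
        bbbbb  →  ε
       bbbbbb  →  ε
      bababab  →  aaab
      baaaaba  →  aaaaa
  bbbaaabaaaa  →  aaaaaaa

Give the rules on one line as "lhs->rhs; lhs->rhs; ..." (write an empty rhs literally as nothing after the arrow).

ba->a; bb->; bba->; bbb->

  | ababbbba => aabbbba => aaba => aaa
  | bbaaaa => aaa
  | aabbbbba => aabba => aa
  | aababbaab => aaabbaab => aaaab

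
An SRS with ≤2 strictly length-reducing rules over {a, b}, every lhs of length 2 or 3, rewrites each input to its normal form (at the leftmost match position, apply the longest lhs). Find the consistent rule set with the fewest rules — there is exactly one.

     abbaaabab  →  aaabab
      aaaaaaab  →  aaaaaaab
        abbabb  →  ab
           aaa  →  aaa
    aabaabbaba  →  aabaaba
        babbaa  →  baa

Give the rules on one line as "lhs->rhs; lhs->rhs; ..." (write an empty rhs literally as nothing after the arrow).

bb->b; bba->

  | abbaaabab => aaabab
  | aaaaaaab
  | abbabb => abb => ab
  | aaa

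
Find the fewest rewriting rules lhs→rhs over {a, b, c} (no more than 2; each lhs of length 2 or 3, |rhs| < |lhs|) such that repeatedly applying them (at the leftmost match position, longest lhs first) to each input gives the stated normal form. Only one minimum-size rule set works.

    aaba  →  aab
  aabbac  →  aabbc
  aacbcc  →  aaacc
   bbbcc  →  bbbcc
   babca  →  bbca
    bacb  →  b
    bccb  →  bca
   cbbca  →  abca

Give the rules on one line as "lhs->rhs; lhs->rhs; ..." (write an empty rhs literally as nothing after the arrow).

  | aaba => aab
  | aabbac => aabbc
  | aacbcc => aaacc
  | bbbcc

ba->b; cb->a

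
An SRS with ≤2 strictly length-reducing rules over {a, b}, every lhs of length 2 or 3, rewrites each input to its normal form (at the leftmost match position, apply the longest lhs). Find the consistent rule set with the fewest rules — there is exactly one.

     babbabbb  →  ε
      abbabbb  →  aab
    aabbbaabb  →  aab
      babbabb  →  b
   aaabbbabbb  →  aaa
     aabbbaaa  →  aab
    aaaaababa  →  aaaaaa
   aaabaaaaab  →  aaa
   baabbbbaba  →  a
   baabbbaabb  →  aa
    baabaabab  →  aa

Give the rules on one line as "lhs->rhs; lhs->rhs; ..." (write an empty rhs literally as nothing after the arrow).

ba->b; bb->

  | babbabbb => bbbabbb => babbb => bbbb => bb => ε
  | abbabbb => aabbb => aab
  | aabbbaabb => aabaabb => aababb => aabbb => aab
  | babbabb => bbbabb => babb => bbb => b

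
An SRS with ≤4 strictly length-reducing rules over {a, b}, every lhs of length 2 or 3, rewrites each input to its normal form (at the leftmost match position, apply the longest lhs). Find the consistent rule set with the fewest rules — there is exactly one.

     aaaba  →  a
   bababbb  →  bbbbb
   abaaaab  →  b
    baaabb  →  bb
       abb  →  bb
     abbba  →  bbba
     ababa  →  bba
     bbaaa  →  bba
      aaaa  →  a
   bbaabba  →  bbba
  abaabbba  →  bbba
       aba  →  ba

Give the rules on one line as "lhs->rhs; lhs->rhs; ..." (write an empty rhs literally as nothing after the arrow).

  | aaaba => aaba => a
  | bababbb => bbabbb => bbbbb
  | abaaaab => baaaab => baaab => baab => b
  | baaabb => baabb => bb

aa->a; aab->; ab->b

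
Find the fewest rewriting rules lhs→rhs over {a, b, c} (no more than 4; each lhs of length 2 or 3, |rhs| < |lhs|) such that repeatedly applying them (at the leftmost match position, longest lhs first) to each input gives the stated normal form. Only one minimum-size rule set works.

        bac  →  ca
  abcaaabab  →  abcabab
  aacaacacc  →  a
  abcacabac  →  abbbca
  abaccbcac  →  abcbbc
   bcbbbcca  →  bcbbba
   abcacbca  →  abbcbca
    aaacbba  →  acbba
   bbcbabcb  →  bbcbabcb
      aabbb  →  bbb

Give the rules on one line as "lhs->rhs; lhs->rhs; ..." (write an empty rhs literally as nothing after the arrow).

aa->; bac->ca; cac->bc; cc->

  | bac => ca
  | abcaaabab => abcabab
  | aacaacacc => caacacc => ccacc => acc => a
  | abcacabac => abbcabac => abbcaca => abbbca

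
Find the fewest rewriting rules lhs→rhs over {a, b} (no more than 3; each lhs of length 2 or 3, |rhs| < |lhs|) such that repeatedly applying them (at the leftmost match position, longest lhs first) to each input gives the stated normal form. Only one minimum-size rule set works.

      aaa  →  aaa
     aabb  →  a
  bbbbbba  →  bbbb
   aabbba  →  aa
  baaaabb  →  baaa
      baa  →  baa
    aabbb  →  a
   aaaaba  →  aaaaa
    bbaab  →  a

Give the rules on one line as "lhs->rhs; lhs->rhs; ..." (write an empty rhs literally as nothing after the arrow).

ab->a; abb->; bba->

  | aaa
  | aabb => a
  | bbbbbba => bbbb
  | aabbba => aba => aa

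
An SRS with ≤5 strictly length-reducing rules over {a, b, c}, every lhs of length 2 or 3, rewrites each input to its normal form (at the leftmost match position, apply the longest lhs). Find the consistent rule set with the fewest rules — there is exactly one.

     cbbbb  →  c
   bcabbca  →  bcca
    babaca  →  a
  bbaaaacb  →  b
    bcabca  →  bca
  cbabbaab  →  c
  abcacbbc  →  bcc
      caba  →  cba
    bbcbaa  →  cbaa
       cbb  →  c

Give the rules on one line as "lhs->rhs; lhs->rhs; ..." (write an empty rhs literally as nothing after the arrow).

  | cbbbb => cbb => c
  | bcabbca => bcbbca => bcca
  | babaca => bbaca => aca => a
  | bbaaaacb => aaaacb => aaab => aab => ab => b

ab->b; ac->; bb->; cbc->c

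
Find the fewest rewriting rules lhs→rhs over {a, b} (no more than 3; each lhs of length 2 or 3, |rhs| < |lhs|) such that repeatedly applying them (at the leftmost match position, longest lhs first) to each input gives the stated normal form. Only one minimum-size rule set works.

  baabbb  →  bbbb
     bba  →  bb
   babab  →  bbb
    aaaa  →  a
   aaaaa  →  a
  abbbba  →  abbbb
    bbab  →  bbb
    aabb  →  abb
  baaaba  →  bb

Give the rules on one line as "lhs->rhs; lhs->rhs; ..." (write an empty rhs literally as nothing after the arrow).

aa->a; ba->b

  | baabbb => babbb => bbbb
  | bba => bb
  | babab => bbab => bbb
  | aaaa => aaa => aa => a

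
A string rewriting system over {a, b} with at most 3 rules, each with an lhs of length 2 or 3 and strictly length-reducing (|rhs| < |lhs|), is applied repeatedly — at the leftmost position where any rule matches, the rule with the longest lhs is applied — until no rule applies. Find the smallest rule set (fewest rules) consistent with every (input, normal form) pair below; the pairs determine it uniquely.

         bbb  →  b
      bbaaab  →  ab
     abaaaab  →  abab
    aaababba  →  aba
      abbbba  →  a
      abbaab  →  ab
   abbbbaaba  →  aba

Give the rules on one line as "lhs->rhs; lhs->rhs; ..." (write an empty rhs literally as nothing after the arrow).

aa->a; bb->

  | bbb => b
  | bbaaab => aaab => aab => ab
  | abaaaab => abaaab => abaab => abab
  | aaababba => aababba => ababba => abaa => aba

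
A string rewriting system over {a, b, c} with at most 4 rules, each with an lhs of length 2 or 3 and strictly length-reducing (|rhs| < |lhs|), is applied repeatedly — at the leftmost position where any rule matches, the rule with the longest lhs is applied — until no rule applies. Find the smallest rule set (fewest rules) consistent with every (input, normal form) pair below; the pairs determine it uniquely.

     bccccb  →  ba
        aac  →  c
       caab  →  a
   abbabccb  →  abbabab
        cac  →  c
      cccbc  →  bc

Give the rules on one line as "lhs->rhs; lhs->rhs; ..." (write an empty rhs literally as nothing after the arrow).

aa->; ac->; cb->a; cc->a

  | bccccb => baccb => bcb => ba
  | aac => c
  | caab => cb => a
  | abbabccb => abbabab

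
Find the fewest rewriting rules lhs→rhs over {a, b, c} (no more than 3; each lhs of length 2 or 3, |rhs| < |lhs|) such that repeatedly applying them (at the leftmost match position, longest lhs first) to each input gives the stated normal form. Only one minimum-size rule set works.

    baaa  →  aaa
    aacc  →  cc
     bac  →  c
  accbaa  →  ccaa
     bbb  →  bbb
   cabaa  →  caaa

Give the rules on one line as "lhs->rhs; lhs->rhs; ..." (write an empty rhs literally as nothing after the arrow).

ac->c; ba->a

  | baaa => aaa
  | aacc => acc => cc
  | bac => ac => c
  | accbaa => ccbaa => ccaa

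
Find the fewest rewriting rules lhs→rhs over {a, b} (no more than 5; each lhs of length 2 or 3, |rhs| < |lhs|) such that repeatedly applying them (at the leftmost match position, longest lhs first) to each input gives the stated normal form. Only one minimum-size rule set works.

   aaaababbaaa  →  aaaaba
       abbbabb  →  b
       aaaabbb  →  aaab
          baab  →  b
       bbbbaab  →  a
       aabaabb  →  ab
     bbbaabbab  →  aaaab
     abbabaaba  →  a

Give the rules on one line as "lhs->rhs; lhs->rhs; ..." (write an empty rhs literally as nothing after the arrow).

abb->; baa->b; bb->b; bbb->aa

  | aaaababbaaa => aaaabaaa => aaaaba
  | abbbabb => babb => b
  | aaaabbb => aaab
  | baab => bb => b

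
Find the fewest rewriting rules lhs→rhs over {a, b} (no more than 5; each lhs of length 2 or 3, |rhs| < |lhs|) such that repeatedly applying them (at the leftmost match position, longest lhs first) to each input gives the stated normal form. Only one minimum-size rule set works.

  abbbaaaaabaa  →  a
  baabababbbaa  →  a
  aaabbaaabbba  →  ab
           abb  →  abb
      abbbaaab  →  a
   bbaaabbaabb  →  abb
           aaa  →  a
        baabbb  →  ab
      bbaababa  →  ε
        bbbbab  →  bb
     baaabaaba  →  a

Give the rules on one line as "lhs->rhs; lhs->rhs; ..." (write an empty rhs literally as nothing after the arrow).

aa->a; aab->a; ba->; bbb->b

  | abbbaaaaabaa => abaaaaabaa => aaaaabaa => aaaabaa => aaabaa => aabaa => aaa => aa => a
  | baabababbbaa => abababbbaa => ababbbaa => abbbaa => abaa => aa => a
  | aaabbaaabbba => aabbaaabbba => abaaabbba => aaabbba => aabbba => abba => ab
  | abb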